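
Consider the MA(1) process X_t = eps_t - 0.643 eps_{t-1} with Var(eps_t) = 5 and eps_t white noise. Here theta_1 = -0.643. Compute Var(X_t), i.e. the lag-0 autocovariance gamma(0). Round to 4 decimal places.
\gamma(0) = 7.0672

For an MA(q) process X_t = eps_t + sum_i theta_i eps_{t-i} with
Var(eps_t) = sigma^2, the variance is
  gamma(0) = sigma^2 * (1 + sum_i theta_i^2).
  sum_i theta_i^2 = (-0.643)^2 = 0.413449.
  gamma(0) = 5 * (1 + 0.413449) = 5 * 1.413449 = 7.067245, which rounds to 7.0672.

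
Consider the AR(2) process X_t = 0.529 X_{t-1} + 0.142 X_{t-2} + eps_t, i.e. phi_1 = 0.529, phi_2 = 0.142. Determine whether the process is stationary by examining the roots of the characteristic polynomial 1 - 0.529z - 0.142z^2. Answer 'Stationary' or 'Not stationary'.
\text{Stationary}

The AR(p) characteristic polynomial is P(z) = 1 - 0.529z - 0.142z^2.
Stationarity requires all roots to lie outside the unit circle, i.e. |z| > 1 for every root.
Set 1 + (-0.529) z + (-0.142) z^2 = 0, i.e. a z^2 + b z + c = 0 with a = -0.142, b = -0.529, c = 1.
Discriminant D = b^2 - 4ac = (-0.529)^2 - 4*(-0.142)*1 = 0.279841 - (-0.568) = 0.847841.
D >= 0, so the roots are real: z = (-b +/- sqrt(D)) / (2a) = (0.529 +/- 0.920783) / (-0.284).
  z_1 = (0.529 + 0.920783) / (-0.284) = -5.1049,   |z_1| = 5.1049.
  z_2 = (0.529 - 0.920783) / (-0.284) = 1.3795,   |z_2| = 1.3795.
Moduli of all roots: 5.1049, 1.3795.
All moduli strictly greater than 1? Yes.
Verdict: Stationary.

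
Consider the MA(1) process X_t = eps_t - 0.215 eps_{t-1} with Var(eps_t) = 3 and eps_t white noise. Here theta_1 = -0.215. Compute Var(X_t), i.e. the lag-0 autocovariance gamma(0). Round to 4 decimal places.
\gamma(0) = 3.1387

For an MA(q) process X_t = eps_t + sum_i theta_i eps_{t-i} with
Var(eps_t) = sigma^2, the variance is
  gamma(0) = sigma^2 * (1 + sum_i theta_i^2).
  sum_i theta_i^2 = (-0.215)^2 = 0.046225.
  gamma(0) = 3 * (1 + 0.046225) = 3 * 1.046225 = 3.138675, which rounds to 3.1387.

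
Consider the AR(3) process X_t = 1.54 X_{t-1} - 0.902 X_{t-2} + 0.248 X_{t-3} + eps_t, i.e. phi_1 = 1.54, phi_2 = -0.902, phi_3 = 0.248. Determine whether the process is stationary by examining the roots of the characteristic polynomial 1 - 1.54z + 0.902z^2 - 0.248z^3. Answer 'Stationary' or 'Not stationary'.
\text{Stationary}

The AR(p) characteristic polynomial is P(z) = 1 - 1.54z + 0.902z^2 - 0.248z^3.
Stationarity requires all roots to lie outside the unit circle, i.e. |z| > 1 for every root.
Degree 3: look for a simple real root z0 first, then factor out (1 - z/z0) and solve the remaining quadratic.
Testing z0 = 1.25: P(1.25) = 1 + (-1.54)(1.25) + (0.902)(1.25)^2 + (-0.248)(1.25)^3
  = 1 + (-1.925) + (1.409375) + (-0.484375) = 0.  So z_0 = 1.25 is a root, |z_0| = 1.25.
Divide out the factor (1 - 0.8 z) = (1 - z/z0) (since 1/z0 = 0.8):
  P(z) = (1 - 0.8 z)(1 + (-0.74) z + (0.31) z^2)
  [check: z-coef -0.74 - (0.8) = -1.54; z^2-coef 0.31 - (0.8)(-0.74) = 0.902; z^3-coef -(0.8)(0.31) = -0.248.]
Remaining roots from the quadratic factor 1 + (-0.74) z + (0.31) z^2:
  Set 1 + (-0.74) z + (0.31) z^2 = 0, i.e. a z^2 + b z + c = 0 with a = 0.31, b = -0.74, c = 1.
  Discriminant D = b^2 - 4ac = (-0.74)^2 - 4*(0.31)*1 = 0.5476 - (1.24) = -0.6924.
  D < 0, so the roots are the complex-conjugate pair z = (-b +/- i sqrt(-D)) / (2a) = 1.1935 +/- 1.3421i.
  For a conjugate pair |z|^2 = z * conj(z) = (product of roots) = c/a = 1/(0.31) = 3.225806, so |z| = sqrt(3.225806) = 1.7961 for both roots.
Moduli of all roots: 1.2500, 1.7961, 1.7961.
All moduli strictly greater than 1? Yes.
Verdict: Stationary.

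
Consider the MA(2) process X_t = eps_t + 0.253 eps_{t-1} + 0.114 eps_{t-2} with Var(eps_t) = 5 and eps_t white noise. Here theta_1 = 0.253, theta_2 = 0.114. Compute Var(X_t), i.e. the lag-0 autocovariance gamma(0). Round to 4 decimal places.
\gamma(0) = 5.3850

For an MA(q) process X_t = eps_t + sum_i theta_i eps_{t-i} with
Var(eps_t) = sigma^2, the variance is
  gamma(0) = sigma^2 * (1 + sum_i theta_i^2).
  sum_i theta_i^2 = (0.253)^2 + (0.114)^2 = 0.064009 + 0.012996 = 0.077005.
  gamma(0) = 5 * (1 + 0.077005) = 5 * 1.077005 = 5.385025, which rounds to 5.3850.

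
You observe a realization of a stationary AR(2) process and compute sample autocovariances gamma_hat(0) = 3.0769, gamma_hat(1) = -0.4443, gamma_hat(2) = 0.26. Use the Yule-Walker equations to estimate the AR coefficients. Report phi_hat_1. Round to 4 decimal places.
\hat\phi_{1} = -0.1350

The Yule-Walker equations for an AR(p) process read, in matrix form,
  Gamma_p phi = r_p,   with   (Gamma_p)_{ij} = gamma(|i - j|),
                       (r_p)_i = gamma(i),   i,j = 1..p.
Substitute the sample gammas (Toeplitz matrix and right-hand side of size 2):
  Gamma_p = [[3.0769, -0.4443], [-0.4443, 3.0769]]
  r_p     = [-0.4443, 0.26]
Written out:
  3.0769 phi_1 - 0.4443 phi_2 = -0.4443
  -0.4443 phi_1 + 3.0769 phi_2 = 0.26
Solve by Cramer's rule:
  det = gamma(0)^2 - gamma(1)^2 = (3.0769)^2 - (-0.4443)^2 = 9.46731361 - 0.19740249 = 9.26991112
  phi_hat_1 = [gamma(1) gamma(0) - gamma(1) gamma(2)] / det = [(-0.4443)(3.0769) - (-0.4443)(0.26)] / 9.26991112 = -1.25154867 / 9.26991112 = -0.135
  phi_hat_2 = [gamma(0) gamma(2) - gamma(1)^2] / det = [(3.0769)(0.26) - (-0.4443)^2] / 9.26991112 = 0.60259151 / 9.26991112 = 0.065
So phi_hat = [-0.1350, 0.0650].
Therefore phi_hat_1 = -0.1350.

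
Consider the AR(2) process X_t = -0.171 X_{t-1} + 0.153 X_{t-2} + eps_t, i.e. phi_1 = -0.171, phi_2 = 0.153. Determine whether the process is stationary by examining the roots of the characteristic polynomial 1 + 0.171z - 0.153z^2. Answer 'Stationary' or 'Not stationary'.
\text{Stationary}

The AR(p) characteristic polynomial is P(z) = 1 + 0.171z - 0.153z^2.
Stationarity requires all roots to lie outside the unit circle, i.e. |z| > 1 for every root.
Set 1 + (0.171) z + (-0.153) z^2 = 0, i.e. a z^2 + b z + c = 0 with a = -0.153, b = 0.171, c = 1.
Discriminant D = b^2 - 4ac = (0.171)^2 - 4*(-0.153)*1 = 0.029241 - (-0.612) = 0.641241.
D >= 0, so the roots are real: z = (-b +/- sqrt(D)) / (2a) = (-0.171 +/- 0.800775) / (-0.306).
  z_1 = (-0.171 + 0.800775) / (-0.306) = -2.0581,   |z_1| = 2.0581.
  z_2 = (-0.171 - 0.800775) / (-0.306) = 3.1757,   |z_2| = 3.1757.
Moduli of all roots: 2.0581, 3.1757.
All moduli strictly greater than 1? Yes.
Verdict: Stationary.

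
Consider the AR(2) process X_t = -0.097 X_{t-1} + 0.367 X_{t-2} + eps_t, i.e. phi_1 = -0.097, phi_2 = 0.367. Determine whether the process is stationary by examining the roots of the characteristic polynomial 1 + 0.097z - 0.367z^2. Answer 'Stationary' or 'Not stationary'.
\text{Stationary}

The AR(p) characteristic polynomial is P(z) = 1 + 0.097z - 0.367z^2.
Stationarity requires all roots to lie outside the unit circle, i.e. |z| > 1 for every root.
Set 1 + (0.097) z + (-0.367) z^2 = 0, i.e. a z^2 + b z + c = 0 with a = -0.367, b = 0.097, c = 1.
Discriminant D = b^2 - 4ac = (0.097)^2 - 4*(-0.367)*1 = 0.009409 - (-1.468) = 1.477409.
D >= 0, so the roots are real: z = (-b +/- sqrt(D)) / (2a) = (-0.097 +/- 1.215487) / (-0.734).
  z_1 = (-0.097 + 1.215487) / (-0.734) = -1.5238,   |z_1| = 1.5238.
  z_2 = (-0.097 - 1.215487) / (-0.734) = 1.7881,   |z_2| = 1.7881.
Moduli of all roots: 1.5238, 1.7881.
All moduli strictly greater than 1? Yes.
Verdict: Stationary.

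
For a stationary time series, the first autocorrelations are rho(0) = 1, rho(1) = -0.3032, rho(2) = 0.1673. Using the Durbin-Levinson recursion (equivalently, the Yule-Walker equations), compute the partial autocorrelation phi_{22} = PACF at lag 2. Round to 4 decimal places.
\phi_{22} = 0.0830

The PACF at lag k is phi_{kk}, the last component of the solution
to the Yule-Walker system G_k phi = r_k where
  (G_k)_{ij} = rho(|i - j|), (r_k)_i = rho(i), i,j = 1..k.
Equivalently, Durbin-Levinson gives phi_{kk} iteratively:
  phi_{11} = rho(1)
  phi_{kk} = [rho(k) - sum_{j=1..k-1} phi_{k-1,j} rho(k-j)]
            / [1 - sum_{j=1..k-1} phi_{k-1,j} rho(j)],
  phi_{k,j} = phi_{k-1,j} - phi_{kk} phi_{k-1,k-j},  j = 1..k-1.
Step k = 1:
  phi_11 = rho(1) = -0.3032.
Step k = 2:
  phi_22 = [rho(2) - phi_11 rho(1)] / [1 - phi_11 rho(1)] = [0.1673 - (-0.3032)(-0.3032)] / [1 - (-0.3032)(-0.3032)]
         = 0.07536976 / 0.90806976 = 0.083.
Therefore phi_{22} = 0.0830.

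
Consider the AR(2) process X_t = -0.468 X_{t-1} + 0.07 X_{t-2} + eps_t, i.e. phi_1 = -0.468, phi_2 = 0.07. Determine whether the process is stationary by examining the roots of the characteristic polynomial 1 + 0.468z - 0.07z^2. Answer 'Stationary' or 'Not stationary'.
\text{Stationary}

The AR(p) characteristic polynomial is P(z) = 1 + 0.468z - 0.07z^2.
Stationarity requires all roots to lie outside the unit circle, i.e. |z| > 1 for every root.
Set 1 + (0.468) z + (-0.07) z^2 = 0, i.e. a z^2 + b z + c = 0 with a = -0.07, b = 0.468, c = 1.
Discriminant D = b^2 - 4ac = (0.468)^2 - 4*(-0.07)*1 = 0.219024 - (-0.28) = 0.499024.
D >= 0, so the roots are real: z = (-b +/- sqrt(D)) / (2a) = (-0.468 +/- 0.706416) / (-0.14).
  z_1 = (-0.468 + 0.706416) / (-0.14) = -1.703,   |z_1| = 1.703.
  z_2 = (-0.468 - 0.706416) / (-0.14) = 8.3887,   |z_2| = 8.3887.
Moduli of all roots: 1.7030, 8.3887.
All moduli strictly greater than 1? Yes.
Verdict: Stationary.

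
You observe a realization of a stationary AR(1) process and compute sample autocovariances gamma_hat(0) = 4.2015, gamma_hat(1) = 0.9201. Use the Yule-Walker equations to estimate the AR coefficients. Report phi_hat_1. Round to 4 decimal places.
\hat\phi_{1} = 0.2190

The Yule-Walker equations for an AR(p) process read, in matrix form,
  Gamma_p phi = r_p,   with   (Gamma_p)_{ij} = gamma(|i - j|),
                       (r_p)_i = gamma(i),   i,j = 1..p.
Substitute the sample gammas (Toeplitz matrix and right-hand side of size 1):
  Gamma_p = [[4.2015]]
  r_p     = [0.9201]
With p = 1 this is the single equation gamma(0) phi_1 = gamma(1):
  phi_hat_1 = gamma(1) / gamma(0) = 0.9201 / 4.2015 = 0.2190.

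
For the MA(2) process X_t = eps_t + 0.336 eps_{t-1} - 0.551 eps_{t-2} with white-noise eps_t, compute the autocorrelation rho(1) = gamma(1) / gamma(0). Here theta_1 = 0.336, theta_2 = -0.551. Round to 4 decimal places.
\rho(1) = 0.1065

For an MA(q) process with theta_0 = 1, the autocovariance is
  gamma(k) = sigma^2 * sum_{i=0..q-k} theta_i * theta_{i+k},
and rho(k) = gamma(k) / gamma(0). Sigma^2 cancels.
  numerator   = (1)*(0.336) + (0.336)*(-0.551) = 0.150864.
  denominator = (1)^2 + (0.336)^2 + (-0.551)^2 = 1.416497.
  rho(1) = 0.150864 / 1.416497 = 0.1065.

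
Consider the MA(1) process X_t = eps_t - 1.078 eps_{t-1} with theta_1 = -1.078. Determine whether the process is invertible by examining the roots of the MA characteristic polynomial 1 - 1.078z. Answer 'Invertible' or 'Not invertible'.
\text{Not invertible}

The MA(q) characteristic polynomial is P(z) = 1 - 1.078z.
Invertibility requires all roots to lie outside the unit circle, i.e. |z| > 1 for every root.
This is linear in z: 1 + (-1.078) z = 0  =>  z = -1/(-1.078) = 0.927644,  |z| = 0.927644.
Moduli of all roots: 0.9276.
All moduli strictly greater than 1? No.
Verdict: Not invertible.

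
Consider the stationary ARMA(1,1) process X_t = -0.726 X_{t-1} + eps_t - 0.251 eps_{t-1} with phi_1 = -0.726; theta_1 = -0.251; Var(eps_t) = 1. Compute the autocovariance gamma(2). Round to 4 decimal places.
\gamma(2) = 1.7731

Multiply the model equation by X_{t-k} and take expectations. With theta_0 = psi_0 = 1 and psi_j the MA(infinity) weights, this gives
  gamma(k) - sum_i phi_i gamma(k-i) = c_k,
  c_k = sigma^2 * sum_{j=k..q} theta_j psi_{j-k}   (c_k = 0 for k > q),
using gamma(-m) = gamma(m).
psi-weights needed (psi_j = theta_j + sum_i phi_i psi_{j-i}):
  psi_1 = theta_1 + phi_1 = -0.251 + (-0.726) = -0.977
Right-hand sides:
  c_0 = sigma^2 (1 + theta_1 psi_1) = 1 * (1 + (-0.251)(-0.977)) = 1 * 1.245227 = 1.245227
  c_1 = sigma^2 theta_1 = 1 * (-0.251) = -0.251
  c_2 = 0
Equations for k = 0 and k = 1 (AR order 1):
  gamma(0) = phi_1 gamma(1) + c_0
  gamma(1) = phi_1 gamma(0) + c_1
Substituting the second into the first: gamma(0) (1 - phi_1^2) = c_0 + phi_1 c_1, so
  gamma(0) = (c_0 + phi_1 c_1) / (1 - phi_1^2) = (1.245227 + (-0.726)(-0.251)) / (1 - (-0.726)^2) = 1.427453 / 0.472924 = 3.018356.
  gamma(1) = phi_1 gamma(0) + c_1 = (-0.726)(3.018356) + (-0.251) = -2.442326.
For k = 2 (> q): gamma(2) = phi_1 gamma(1) = (-0.726)(-2.442326) = 1.773129.
Therefore gamma(2) = 1.7731 (to 4 decimal places).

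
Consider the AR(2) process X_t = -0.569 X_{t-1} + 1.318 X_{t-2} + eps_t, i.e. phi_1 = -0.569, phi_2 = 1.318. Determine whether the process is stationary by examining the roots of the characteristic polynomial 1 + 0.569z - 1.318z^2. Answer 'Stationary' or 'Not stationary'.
\text{Not stationary}

The AR(p) characteristic polynomial is P(z) = 1 + 0.569z - 1.318z^2.
Stationarity requires all roots to lie outside the unit circle, i.e. |z| > 1 for every root.
Set 1 + (0.569) z + (-1.318) z^2 = 0, i.e. a z^2 + b z + c = 0 with a = -1.318, b = 0.569, c = 1.
Discriminant D = b^2 - 4ac = (0.569)^2 - 4*(-1.318)*1 = 0.323761 - (-5.272) = 5.595761.
D >= 0, so the roots are real: z = (-b +/- sqrt(D)) / (2a) = (-0.569 +/- 2.365536) / (-2.636).
  z_1 = (-0.569 + 2.365536) / (-2.636) = -0.6815,   |z_1| = 0.6815.
  z_2 = (-0.569 - 2.365536) / (-2.636) = 1.1133,   |z_2| = 1.1133.
Moduli of all roots: 0.6815, 1.1133.
All moduli strictly greater than 1? No.
Verdict: Not stationary.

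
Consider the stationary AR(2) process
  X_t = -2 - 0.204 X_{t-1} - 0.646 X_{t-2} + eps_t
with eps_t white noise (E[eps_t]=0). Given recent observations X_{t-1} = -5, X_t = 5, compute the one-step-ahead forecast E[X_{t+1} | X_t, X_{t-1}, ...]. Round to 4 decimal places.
E[X_{t+1} \mid \mathcal F_t] = 0.2100

For an AR(p) model X_t = c + sum_i phi_i X_{t-i} + eps_t, the
one-step-ahead conditional mean is
  E[X_{t+1} | X_t, ...] = c + sum_i phi_i X_{t+1-i}.
Substitute known values:
  E[X_{t+1} | ...] = -2 + (-0.204) * (5) + (-0.646) * (-5)
                   = 0.2100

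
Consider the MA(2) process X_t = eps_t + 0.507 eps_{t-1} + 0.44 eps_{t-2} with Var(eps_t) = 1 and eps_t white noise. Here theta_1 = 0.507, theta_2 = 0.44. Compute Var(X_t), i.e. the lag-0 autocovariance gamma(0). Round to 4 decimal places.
\gamma(0) = 1.4506

For an MA(q) process X_t = eps_t + sum_i theta_i eps_{t-i} with
Var(eps_t) = sigma^2, the variance is
  gamma(0) = sigma^2 * (1 + sum_i theta_i^2).
  sum_i theta_i^2 = (0.507)^2 + (0.44)^2 = 0.257049 + 0.1936 = 0.450649.
  gamma(0) = 1 * (1 + 0.450649) = 1 * 1.450649 = 1.450649, which rounds to 1.4506.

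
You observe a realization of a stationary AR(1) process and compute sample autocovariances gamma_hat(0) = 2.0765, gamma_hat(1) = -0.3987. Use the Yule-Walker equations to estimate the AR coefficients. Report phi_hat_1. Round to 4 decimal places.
\hat\phi_{1} = -0.1920

The Yule-Walker equations for an AR(p) process read, in matrix form,
  Gamma_p phi = r_p,   with   (Gamma_p)_{ij} = gamma(|i - j|),
                       (r_p)_i = gamma(i),   i,j = 1..p.
Substitute the sample gammas (Toeplitz matrix and right-hand side of size 1):
  Gamma_p = [[2.0765]]
  r_p     = [-0.3987]
With p = 1 this is the single equation gamma(0) phi_1 = gamma(1):
  phi_hat_1 = gamma(1) / gamma(0) = -0.3987 / 2.0765 = -0.1920.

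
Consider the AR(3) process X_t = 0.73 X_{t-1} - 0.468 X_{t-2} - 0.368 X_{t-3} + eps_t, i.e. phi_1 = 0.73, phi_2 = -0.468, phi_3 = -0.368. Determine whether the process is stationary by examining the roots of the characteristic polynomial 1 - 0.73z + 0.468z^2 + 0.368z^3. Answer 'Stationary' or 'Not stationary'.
\text{Stationary}

The AR(p) characteristic polynomial is P(z) = 1 - 0.73z + 0.468z^2 + 0.368z^3.
Stationarity requires all roots to lie outside the unit circle, i.e. |z| > 1 for every root.
Degree 3: look for a simple real root z0 first, then factor out (1 - z/z0) and solve the remaining quadratic.
Testing z0 = -2.5: P(-2.5) = 1 + (-0.73)(-2.5) + (0.468)(-2.5)^2 + (0.368)(-2.5)^3
  = 1 + (1.825) + (2.925) + (-5.75) = 0.  So z_0 = -2.5 is a root, |z_0| = 2.5.
Divide out the factor (1 + 0.4 z) = (1 - z/z0) (since 1/z0 = -0.4):
  P(z) = (1 + 0.4 z)(1 + (-1.13) z + (0.92) z^2)
  [check: z-coef -1.13 - (-0.4) = -0.73; z^2-coef 0.92 - (-0.4)(-1.13) = 0.468; z^3-coef -(-0.4)(0.92) = 0.368.]
Remaining roots from the quadratic factor 1 + (-1.13) z + (0.92) z^2:
  Set 1 + (-1.13) z + (0.92) z^2 = 0, i.e. a z^2 + b z + c = 0 with a = 0.92, b = -1.13, c = 1.
  Discriminant D = b^2 - 4ac = (-1.13)^2 - 4*(0.92)*1 = 1.2769 - (3.68) = -2.4031.
  D < 0, so the roots are the complex-conjugate pair z = (-b +/- i sqrt(-D)) / (2a) = 0.6141 +/- 0.8425i.
  For a conjugate pair |z|^2 = z * conj(z) = (product of roots) = c/a = 1/(0.92) = 1.086957, so |z| = sqrt(1.086957) = 1.0426 for both roots.
Moduli of all roots: 2.5000, 1.0426, 1.0426.
All moduli strictly greater than 1? Yes.
Verdict: Stationary.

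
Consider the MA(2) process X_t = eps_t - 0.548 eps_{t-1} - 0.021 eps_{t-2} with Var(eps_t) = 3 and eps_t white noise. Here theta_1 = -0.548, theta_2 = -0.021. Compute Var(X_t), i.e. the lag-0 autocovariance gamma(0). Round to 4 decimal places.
\gamma(0) = 3.9022

For an MA(q) process X_t = eps_t + sum_i theta_i eps_{t-i} with
Var(eps_t) = sigma^2, the variance is
  gamma(0) = sigma^2 * (1 + sum_i theta_i^2).
  sum_i theta_i^2 = (-0.548)^2 + (-0.021)^2 = 0.300304 + 0.000441 = 0.300745.
  gamma(0) = 3 * (1 + 0.300745) = 3 * 1.300745 = 3.902235, which rounds to 3.9022.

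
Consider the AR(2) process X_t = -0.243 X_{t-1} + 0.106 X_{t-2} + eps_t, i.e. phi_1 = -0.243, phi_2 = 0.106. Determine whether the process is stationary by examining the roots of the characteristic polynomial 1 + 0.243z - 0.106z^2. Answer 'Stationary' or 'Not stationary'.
\text{Stationary}

The AR(p) characteristic polynomial is P(z) = 1 + 0.243z - 0.106z^2.
Stationarity requires all roots to lie outside the unit circle, i.e. |z| > 1 for every root.
Set 1 + (0.243) z + (-0.106) z^2 = 0, i.e. a z^2 + b z + c = 0 with a = -0.106, b = 0.243, c = 1.
Discriminant D = b^2 - 4ac = (0.243)^2 - 4*(-0.106)*1 = 0.059049 - (-0.424) = 0.483049.
D >= 0, so the roots are real: z = (-b +/- sqrt(D)) / (2a) = (-0.243 +/- 0.695017) / (-0.212).
  z_1 = (-0.243 + 0.695017) / (-0.212) = -2.1322,   |z_1| = 2.1322.
  z_2 = (-0.243 - 0.695017) / (-0.212) = 4.4246,   |z_2| = 4.4246.
Moduli of all roots: 2.1322, 4.4246.
All moduli strictly greater than 1? Yes.
Verdict: Stationary.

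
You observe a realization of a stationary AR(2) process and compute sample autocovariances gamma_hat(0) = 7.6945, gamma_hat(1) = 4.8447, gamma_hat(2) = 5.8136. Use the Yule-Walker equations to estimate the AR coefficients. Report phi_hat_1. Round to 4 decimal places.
\hat\phi_{1} = 0.2550

The Yule-Walker equations for an AR(p) process read, in matrix form,
  Gamma_p phi = r_p,   with   (Gamma_p)_{ij} = gamma(|i - j|),
                       (r_p)_i = gamma(i),   i,j = 1..p.
Substitute the sample gammas (Toeplitz matrix and right-hand side of size 2):
  Gamma_p = [[7.6945, 4.8447], [4.8447, 7.6945]]
  r_p     = [4.8447, 5.8136]
Written out:
  7.6945 phi_1 + 4.8447 phi_2 = 4.8447
  4.8447 phi_1 + 7.6945 phi_2 = 5.8136
Solve by Cramer's rule:
  det = gamma(0)^2 - gamma(1)^2 = (7.6945)^2 - (4.8447)^2 = 59.20533025 - 23.47111809 = 35.73421216
  phi_hat_1 = [gamma(1) gamma(0) - gamma(1) gamma(2)] / det = [(4.8447)(7.6945) - (4.8447)(5.8136)] / 35.73421216 = 9.11239623 / 35.73421216 = 0.255
  phi_hat_2 = [gamma(0) gamma(2) - gamma(1)^2] / det = [(7.6945)(5.8136) - (4.8447)^2] / 35.73421216 = 21.26162711 / 35.73421216 = 0.595
So phi_hat = [0.2550, 0.5950].
Therefore phi_hat_1 = 0.2550.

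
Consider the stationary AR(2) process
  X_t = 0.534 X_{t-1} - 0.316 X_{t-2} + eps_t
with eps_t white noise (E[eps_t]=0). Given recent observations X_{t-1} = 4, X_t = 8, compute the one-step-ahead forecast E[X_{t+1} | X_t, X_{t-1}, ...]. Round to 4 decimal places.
E[X_{t+1} \mid \mathcal F_t] = 3.0080

For an AR(p) model X_t = c + sum_i phi_i X_{t-i} + eps_t, the
one-step-ahead conditional mean is
  E[X_{t+1} | X_t, ...] = c + sum_i phi_i X_{t+1-i}.
Substitute known values:
  E[X_{t+1} | ...] = (0.534) * (8) + (-0.316) * (4)
                   = 3.0080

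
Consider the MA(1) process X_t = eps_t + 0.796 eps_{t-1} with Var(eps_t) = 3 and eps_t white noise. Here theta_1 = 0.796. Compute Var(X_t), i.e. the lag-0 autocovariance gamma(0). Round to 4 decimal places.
\gamma(0) = 4.9008

For an MA(q) process X_t = eps_t + sum_i theta_i eps_{t-i} with
Var(eps_t) = sigma^2, the variance is
  gamma(0) = sigma^2 * (1 + sum_i theta_i^2).
  sum_i theta_i^2 = (0.796)^2 = 0.633616.
  gamma(0) = 3 * (1 + 0.633616) = 3 * 1.633616 = 4.900848, which rounds to 4.9008.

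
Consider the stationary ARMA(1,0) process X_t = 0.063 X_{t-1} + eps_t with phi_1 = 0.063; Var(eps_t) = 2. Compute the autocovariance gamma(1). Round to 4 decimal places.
\gamma(1) = 0.1265

Multiply the model equation by X_{t-k} and take expectations. With theta_0 = psi_0 = 1 and psi_j the MA(infinity) weights, this gives
  gamma(k) - sum_i phi_i gamma(k-i) = c_k,
  c_k = sigma^2 * sum_{j=k..q} theta_j psi_{j-k}   (c_k = 0 for k > q),
using gamma(-m) = gamma(m).
Pure AR (q = 0): c_0 = sigma^2 = 2, c_k = 0 for k >= 1.
Equations for k = 0 and k = 1 (AR order 1):
  gamma(0) = phi_1 gamma(1) + c_0
  gamma(1) = phi_1 gamma(0) + c_1
Substituting the second into the first: gamma(0) (1 - phi_1^2) = c_0 + phi_1 c_1, so
  gamma(0) = c_0 / (1 - phi_1^2) = 2 / (1 - (0.063)^2) = 2 / 0.996031 = 2.00797.
  gamma(1) = phi_1 gamma(0) = (0.063)(2.00797) = 0.126502.
Therefore gamma(1) = 0.1265 (to 4 decimal places).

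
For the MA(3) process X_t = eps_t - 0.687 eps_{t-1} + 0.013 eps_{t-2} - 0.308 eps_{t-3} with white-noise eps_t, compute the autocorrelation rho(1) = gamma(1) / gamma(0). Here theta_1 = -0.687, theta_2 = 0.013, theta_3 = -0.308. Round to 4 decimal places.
\rho(1) = -0.4467

For an MA(q) process with theta_0 = 1, the autocovariance is
  gamma(k) = sigma^2 * sum_{i=0..q-k} theta_i * theta_{i+k},
and rho(k) = gamma(k) / gamma(0). Sigma^2 cancels.
  numerator   = (1)*(-0.687) + (-0.687)*(0.013) + (0.013)*(-0.308) = -0.699935.
  denominator = (1)^2 + (-0.687)^2 + (0.013)^2 + (-0.308)^2 = 1.567002.
  rho(1) = -0.699935 / 1.567002 = -0.4467.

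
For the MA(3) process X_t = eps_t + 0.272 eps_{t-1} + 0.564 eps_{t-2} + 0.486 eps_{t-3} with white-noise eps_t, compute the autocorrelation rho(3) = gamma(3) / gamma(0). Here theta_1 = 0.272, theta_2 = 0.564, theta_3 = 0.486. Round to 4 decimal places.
\rho(3) = 0.2985

For an MA(q) process with theta_0 = 1, the autocovariance is
  gamma(k) = sigma^2 * sum_{i=0..q-k} theta_i * theta_{i+k},
and rho(k) = gamma(k) / gamma(0). Sigma^2 cancels.
  numerator   = (1)*(0.486) = 0.486.
  denominator = (1)^2 + (0.272)^2 + (0.564)^2 + (0.486)^2 = 1.628276.
  rho(3) = 0.486 / 1.628276 = 0.2985.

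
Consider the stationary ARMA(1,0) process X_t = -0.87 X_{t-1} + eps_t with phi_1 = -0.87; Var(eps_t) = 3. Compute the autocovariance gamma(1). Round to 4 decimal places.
\gamma(1) = -10.7363

Multiply the model equation by X_{t-k} and take expectations. With theta_0 = psi_0 = 1 and psi_j the MA(infinity) weights, this gives
  gamma(k) - sum_i phi_i gamma(k-i) = c_k,
  c_k = sigma^2 * sum_{j=k..q} theta_j psi_{j-k}   (c_k = 0 for k > q),
using gamma(-m) = gamma(m).
Pure AR (q = 0): c_0 = sigma^2 = 3, c_k = 0 for k >= 1.
Equations for k = 0 and k = 1 (AR order 1):
  gamma(0) = phi_1 gamma(1) + c_0
  gamma(1) = phi_1 gamma(0) + c_1
Substituting the second into the first: gamma(0) (1 - phi_1^2) = c_0 + phi_1 c_1, so
  gamma(0) = c_0 / (1 - phi_1^2) = 3 / (1 - (-0.87)^2) = 3 / 0.2431 = 12.340601.
  gamma(1) = phi_1 gamma(0) = (-0.87)(12.340601) = -10.736323.
Therefore gamma(1) = -10.7363 (to 4 decimal places).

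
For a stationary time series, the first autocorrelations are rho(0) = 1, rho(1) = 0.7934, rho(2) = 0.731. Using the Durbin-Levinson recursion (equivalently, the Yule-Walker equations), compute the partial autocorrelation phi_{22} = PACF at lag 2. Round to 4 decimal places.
\phi_{22} = 0.2740

The PACF at lag k is phi_{kk}, the last component of the solution
to the Yule-Walker system G_k phi = r_k where
  (G_k)_{ij} = rho(|i - j|), (r_k)_i = rho(i), i,j = 1..k.
Equivalently, Durbin-Levinson gives phi_{kk} iteratively:
  phi_{11} = rho(1)
  phi_{kk} = [rho(k) - sum_{j=1..k-1} phi_{k-1,j} rho(k-j)]
            / [1 - sum_{j=1..k-1} phi_{k-1,j} rho(j)],
  phi_{k,j} = phi_{k-1,j} - phi_{kk} phi_{k-1,k-j},  j = 1..k-1.
Step k = 1:
  phi_11 = rho(1) = 0.7934.
Step k = 2:
  phi_22 = [rho(2) - phi_11 rho(1)] / [1 - phi_11 rho(1)] = [0.731 - (0.7934)(0.7934)] / [1 - (0.7934)(0.7934)]
         = 0.10151644 / 0.37051644 = 0.274.
Therefore phi_{22} = 0.2740.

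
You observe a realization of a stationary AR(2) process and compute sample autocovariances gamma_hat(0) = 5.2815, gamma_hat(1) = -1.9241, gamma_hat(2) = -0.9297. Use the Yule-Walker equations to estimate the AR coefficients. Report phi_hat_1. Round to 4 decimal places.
\hat\phi_{1} = -0.4940

The Yule-Walker equations for an AR(p) process read, in matrix form,
  Gamma_p phi = r_p,   with   (Gamma_p)_{ij} = gamma(|i - j|),
                       (r_p)_i = gamma(i),   i,j = 1..p.
Substitute the sample gammas (Toeplitz matrix and right-hand side of size 2):
  Gamma_p = [[5.2815, -1.9241], [-1.9241, 5.2815]]
  r_p     = [-1.9241, -0.9297]
Written out:
  5.2815 phi_1 - 1.9241 phi_2 = -1.9241
  -1.9241 phi_1 + 5.2815 phi_2 = -0.9297
Solve by Cramer's rule:
  det = gamma(0)^2 - gamma(1)^2 = (5.2815)^2 - (-1.9241)^2 = 27.89424225 - 3.70216081 = 24.19208144
  phi_hat_1 = [gamma(1) gamma(0) - gamma(1) gamma(2)] / det = [(-1.9241)(5.2815) - (-1.9241)(-0.9297)] / 24.19208144 = -11.95096992 / 24.19208144 = -0.494
  phi_hat_2 = [gamma(0) gamma(2) - gamma(1)^2] / det = [(5.2815)(-0.9297) - (-1.9241)^2] / 24.19208144 = -8.61237136 / 24.19208144 = -0.356
So phi_hat = [-0.4940, -0.3560].
Therefore phi_hat_1 = -0.4940.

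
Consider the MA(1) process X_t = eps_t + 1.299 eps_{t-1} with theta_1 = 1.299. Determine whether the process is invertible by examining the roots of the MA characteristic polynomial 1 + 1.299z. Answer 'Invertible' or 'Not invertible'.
\text{Not invertible}

The MA(q) characteristic polynomial is P(z) = 1 + 1.299z.
Invertibility requires all roots to lie outside the unit circle, i.e. |z| > 1 for every root.
This is linear in z: 1 + (1.299) z = 0  =>  z = -1/(1.299) = -0.769823,  |z| = 0.769823.
Moduli of all roots: 0.7698.
All moduli strictly greater than 1? No.
Verdict: Not invertible.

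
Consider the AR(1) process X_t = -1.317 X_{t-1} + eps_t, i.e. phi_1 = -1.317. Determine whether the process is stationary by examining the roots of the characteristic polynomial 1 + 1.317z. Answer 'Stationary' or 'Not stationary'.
\text{Not stationary}

The AR(p) characteristic polynomial is P(z) = 1 + 1.317z.
Stationarity requires all roots to lie outside the unit circle, i.e. |z| > 1 for every root.
This is linear in z: 1 + (1.317) z = 0  =>  z = -1/(1.317) = -0.759301,  |z| = 0.759301.
Moduli of all roots: 0.7593.
All moduli strictly greater than 1? No.
Verdict: Not stationary.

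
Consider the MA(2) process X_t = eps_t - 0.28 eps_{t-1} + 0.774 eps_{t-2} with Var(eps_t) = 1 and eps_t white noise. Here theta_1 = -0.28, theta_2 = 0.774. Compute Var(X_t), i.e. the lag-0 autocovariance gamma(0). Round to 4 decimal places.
\gamma(0) = 1.6775

For an MA(q) process X_t = eps_t + sum_i theta_i eps_{t-i} with
Var(eps_t) = sigma^2, the variance is
  gamma(0) = sigma^2 * (1 + sum_i theta_i^2).
  sum_i theta_i^2 = (-0.28)^2 + (0.774)^2 = 0.0784 + 0.599076 = 0.677476.
  gamma(0) = 1 * (1 + 0.677476) = 1 * 1.677476 = 1.677476, which rounds to 1.6775.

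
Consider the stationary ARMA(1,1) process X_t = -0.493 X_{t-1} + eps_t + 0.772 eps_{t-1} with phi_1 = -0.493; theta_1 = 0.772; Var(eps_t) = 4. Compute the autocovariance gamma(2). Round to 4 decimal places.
\gamma(2) = -0.4502

Multiply the model equation by X_{t-k} and take expectations. With theta_0 = psi_0 = 1 and psi_j the MA(infinity) weights, this gives
  gamma(k) - sum_i phi_i gamma(k-i) = c_k,
  c_k = sigma^2 * sum_{j=k..q} theta_j psi_{j-k}   (c_k = 0 for k > q),
using gamma(-m) = gamma(m).
psi-weights needed (psi_j = theta_j + sum_i phi_i psi_{j-i}):
  psi_1 = theta_1 + phi_1 = 0.772 + (-0.493) = 0.279
Right-hand sides:
  c_0 = sigma^2 (1 + theta_1 psi_1) = 4 * (1 + (0.772)(0.279)) = 4 * 1.215388 = 4.861552
  c_1 = sigma^2 theta_1 = 4 * (0.772) = 3.088
  c_2 = 0
Equations for k = 0 and k = 1 (AR order 1):
  gamma(0) = phi_1 gamma(1) + c_0
  gamma(1) = phi_1 gamma(0) + c_1
Substituting the second into the first: gamma(0) (1 - phi_1^2) = c_0 + phi_1 c_1, so
  gamma(0) = (c_0 + phi_1 c_1) / (1 - phi_1^2) = (4.861552 + (-0.493)(3.088)) / (1 - (-0.493)^2) = 3.339168 / 0.756951 = 4.41134.
  gamma(1) = phi_1 gamma(0) + c_1 = (-0.493)(4.41134) + (3.088) = 0.91321.
For k = 2 (> q): gamma(2) = phi_1 gamma(1) = (-0.493)(0.91321) = -0.450212.
Therefore gamma(2) = -0.4502 (to 4 decimal places).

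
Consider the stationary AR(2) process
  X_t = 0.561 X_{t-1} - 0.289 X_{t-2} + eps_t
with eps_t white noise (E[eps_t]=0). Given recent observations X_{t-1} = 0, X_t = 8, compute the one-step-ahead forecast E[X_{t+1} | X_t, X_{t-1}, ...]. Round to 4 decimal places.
E[X_{t+1} \mid \mathcal F_t] = 4.4880

For an AR(p) model X_t = c + sum_i phi_i X_{t-i} + eps_t, the
one-step-ahead conditional mean is
  E[X_{t+1} | X_t, ...] = c + sum_i phi_i X_{t+1-i}.
Substitute known values:
  E[X_{t+1} | ...] = (0.561) * (8) + (-0.289) * (0)
                   = 4.4880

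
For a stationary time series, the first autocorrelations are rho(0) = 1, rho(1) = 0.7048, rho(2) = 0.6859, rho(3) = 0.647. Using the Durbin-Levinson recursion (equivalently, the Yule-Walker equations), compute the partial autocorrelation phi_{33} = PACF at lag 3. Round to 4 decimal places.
\phi_{33} = 0.1860

The PACF at lag k is phi_{kk}, the last component of the solution
to the Yule-Walker system G_k phi = r_k where
  (G_k)_{ij} = rho(|i - j|), (r_k)_i = rho(i), i,j = 1..k.
Equivalently, Durbin-Levinson gives phi_{kk} iteratively:
  phi_{11} = rho(1)
  phi_{kk} = [rho(k) - sum_{j=1..k-1} phi_{k-1,j} rho(k-j)]
            / [1 - sum_{j=1..k-1} phi_{k-1,j} rho(j)],
  phi_{k,j} = phi_{k-1,j} - phi_{kk} phi_{k-1,k-j},  j = 1..k-1.
Step k = 1:
  phi_11 = rho(1) = 0.7048.
Step k = 2:
  phi_22 = [rho(2) - phi_11 rho(1)] / [1 - phi_11 rho(1)] = [0.6859 - (0.7048)(0.7048)] / [1 - (0.7048)(0.7048)]
         = 0.18915696 / 0.50325696 = 0.375866.
  Update: phi_21 = phi_11 - phi_22 phi_11 = 0.7048 - (0.375866)(0.7048) = 0.43989.
Step k = 3:
  phi_33 = [rho(3) - phi_21 rho(2) - phi_22 rho(1)] / [1 - phi_21 rho(1) - phi_22 rho(2)]
    numerator   = 0.647 - (0.43989)(0.6859) - (0.375866)(0.7048) = 0.08036943
    denominator = 1 - (0.43989)(0.7048) - (0.375866)(0.6859) = 0.43215937
  phi_33 = 0.08036943 / 0.43215937 = 0.186.
Therefore phi_{33} = 0.1860.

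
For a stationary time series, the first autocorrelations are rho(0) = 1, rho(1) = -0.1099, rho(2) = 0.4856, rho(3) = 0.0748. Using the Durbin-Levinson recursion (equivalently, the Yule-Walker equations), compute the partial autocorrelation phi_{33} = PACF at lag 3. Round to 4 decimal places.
\phi_{33} = 0.2040

The PACF at lag k is phi_{kk}, the last component of the solution
to the Yule-Walker system G_k phi = r_k where
  (G_k)_{ij} = rho(|i - j|), (r_k)_i = rho(i), i,j = 1..k.
Equivalently, Durbin-Levinson gives phi_{kk} iteratively:
  phi_{11} = rho(1)
  phi_{kk} = [rho(k) - sum_{j=1..k-1} phi_{k-1,j} rho(k-j)]
            / [1 - sum_{j=1..k-1} phi_{k-1,j} rho(j)],
  phi_{k,j} = phi_{k-1,j} - phi_{kk} phi_{k-1,k-j},  j = 1..k-1.
Step k = 1:
  phi_11 = rho(1) = -0.1099.
Step k = 2:
  phi_22 = [rho(2) - phi_11 rho(1)] / [1 - phi_11 rho(1)] = [0.4856 - (-0.1099)(-0.1099)] / [1 - (-0.1099)(-0.1099)]
         = 0.47352199 / 0.98792199 = 0.479311.
  Update: phi_21 = phi_11 - phi_22 phi_11 = -0.1099 - (0.479311)(-0.1099) = -0.057224.
Step k = 3:
  phi_33 = [rho(3) - phi_21 rho(2) - phi_22 rho(1)] / [1 - phi_21 rho(1) - phi_22 rho(2)]
    numerator   = 0.0748 - (-0.057224)(0.4856) - (0.479311)(-0.1099) = 0.15526412
    denominator = 1 - (-0.057224)(-0.1099) - (0.479311)(0.4856) = 0.76095764
  phi_33 = 0.15526412 / 0.76095764 = 0.204.
Therefore phi_{33} = 0.2040.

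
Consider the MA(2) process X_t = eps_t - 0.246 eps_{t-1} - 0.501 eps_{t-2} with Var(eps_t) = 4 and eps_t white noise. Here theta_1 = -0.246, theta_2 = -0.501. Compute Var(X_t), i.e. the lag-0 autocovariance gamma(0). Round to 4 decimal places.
\gamma(0) = 5.2461

For an MA(q) process X_t = eps_t + sum_i theta_i eps_{t-i} with
Var(eps_t) = sigma^2, the variance is
  gamma(0) = sigma^2 * (1 + sum_i theta_i^2).
  sum_i theta_i^2 = (-0.246)^2 + (-0.501)^2 = 0.060516 + 0.251001 = 0.311517.
  gamma(0) = 4 * (1 + 0.311517) = 4 * 1.311517 = 5.246068, which rounds to 5.2461.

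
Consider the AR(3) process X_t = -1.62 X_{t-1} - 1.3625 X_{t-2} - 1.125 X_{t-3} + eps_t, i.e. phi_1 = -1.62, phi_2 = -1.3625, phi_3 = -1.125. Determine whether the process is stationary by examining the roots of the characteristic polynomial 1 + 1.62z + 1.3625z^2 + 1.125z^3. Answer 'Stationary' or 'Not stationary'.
\text{Not stationary}

The AR(p) characteristic polynomial is P(z) = 1 + 1.62z + 1.3625z^2 + 1.125z^3.
Stationarity requires all roots to lie outside the unit circle, i.e. |z| > 1 for every root.
Degree 3: look for a simple real root z0 first, then factor out (1 - z/z0) and solve the remaining quadratic.
Testing z0 = -0.8: P(-0.8) = 1 + (1.62)(-0.8) + (1.3625)(-0.8)^2 + (1.125)(-0.8)^3
  = 1 + (-1.296) + (0.872) + (-0.576) = 0.  So z_0 = -0.8 is a root, |z_0| = 0.8.
Divide out the factor (1 + 1.25 z) = (1 - z/z0) (since 1/z0 = -1.25):
  P(z) = (1 + 1.25 z)(1 + (0.37) z + (0.9) z^2)
  [check: z-coef 0.37 - (-1.25) = 1.62; z^2-coef 0.9 - (-1.25)(0.37) = 1.3625; z^3-coef -(-1.25)(0.9) = 1.125.]
Remaining roots from the quadratic factor 1 + (0.37) z + (0.9) z^2:
  Set 1 + (0.37) z + (0.9) z^2 = 0, i.e. a z^2 + b z + c = 0 with a = 0.9, b = 0.37, c = 1.
  Discriminant D = b^2 - 4ac = (0.37)^2 - 4*(0.9)*1 = 0.1369 - (3.6) = -3.4631.
  D < 0, so the roots are the complex-conjugate pair z = (-b +/- i sqrt(-D)) / (2a) = -0.2056 +/- 1.0339i.
  For a conjugate pair |z|^2 = z * conj(z) = (product of roots) = c/a = 1/(0.9) = 1.111111, so |z| = sqrt(1.111111) = 1.0541 for both roots.
Moduli of all roots: 0.8000, 1.0541, 1.0541.
All moduli strictly greater than 1? No.
Verdict: Not stationary.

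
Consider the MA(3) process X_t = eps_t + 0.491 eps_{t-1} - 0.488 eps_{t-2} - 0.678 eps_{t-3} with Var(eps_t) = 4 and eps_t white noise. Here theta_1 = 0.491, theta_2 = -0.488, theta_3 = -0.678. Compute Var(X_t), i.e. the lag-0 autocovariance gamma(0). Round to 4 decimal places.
\gamma(0) = 7.7556

For an MA(q) process X_t = eps_t + sum_i theta_i eps_{t-i} with
Var(eps_t) = sigma^2, the variance is
  gamma(0) = sigma^2 * (1 + sum_i theta_i^2).
  sum_i theta_i^2 = (0.491)^2 + (-0.488)^2 + (-0.678)^2 = 0.241081 + 0.238144 + 0.459684 = 0.938909.
  gamma(0) = 4 * (1 + 0.938909) = 4 * 1.938909 = 7.755636, which rounds to 7.7556.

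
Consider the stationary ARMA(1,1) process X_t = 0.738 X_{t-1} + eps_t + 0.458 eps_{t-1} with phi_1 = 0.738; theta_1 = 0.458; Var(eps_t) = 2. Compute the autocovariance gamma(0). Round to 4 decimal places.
\gamma(0) = 8.2826

Multiply the model equation by X_{t-k} and take expectations. With theta_0 = psi_0 = 1 and psi_j the MA(infinity) weights, this gives
  gamma(k) - sum_i phi_i gamma(k-i) = c_k,
  c_k = sigma^2 * sum_{j=k..q} theta_j psi_{j-k}   (c_k = 0 for k > q),
using gamma(-m) = gamma(m).
psi-weights needed (psi_j = theta_j + sum_i phi_i psi_{j-i}):
  psi_1 = theta_1 + phi_1 = 0.458 + (0.738) = 1.196
Right-hand sides:
  c_0 = sigma^2 (1 + theta_1 psi_1) = 2 * (1 + (0.458)(1.196)) = 2 * 1.547768 = 3.095536
  c_1 = sigma^2 theta_1 = 2 * (0.458) = 0.916
  c_2 = 0
Equations for k = 0 and k = 1 (AR order 1):
  gamma(0) = phi_1 gamma(1) + c_0
  gamma(1) = phi_1 gamma(0) + c_1
Substituting the second into the first: gamma(0) (1 - phi_1^2) = c_0 + phi_1 c_1, so
  gamma(0) = (c_0 + phi_1 c_1) / (1 - phi_1^2) = (3.095536 + (0.738)(0.916)) / (1 - (0.738)^2) = 3.771544 / 0.455356 = 8.282627.
Therefore gamma(0) = 8.2826 (to 4 decimal places).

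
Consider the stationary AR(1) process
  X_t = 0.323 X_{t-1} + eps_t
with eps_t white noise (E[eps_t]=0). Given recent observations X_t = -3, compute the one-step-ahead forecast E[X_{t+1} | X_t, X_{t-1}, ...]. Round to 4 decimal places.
E[X_{t+1} \mid \mathcal F_t] = -0.9690

For an AR(p) model X_t = c + sum_i phi_i X_{t-i} + eps_t, the
one-step-ahead conditional mean is
  E[X_{t+1} | X_t, ...] = c + sum_i phi_i X_{t+1-i}.
Substitute known values:
  E[X_{t+1} | ...] = (0.323) * (-3)
                   = -0.9690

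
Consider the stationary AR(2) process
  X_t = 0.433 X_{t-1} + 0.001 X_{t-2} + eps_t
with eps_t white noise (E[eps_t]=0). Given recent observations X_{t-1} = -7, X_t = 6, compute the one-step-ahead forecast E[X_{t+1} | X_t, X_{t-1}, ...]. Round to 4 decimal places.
E[X_{t+1} \mid \mathcal F_t] = 2.5910

For an AR(p) model X_t = c + sum_i phi_i X_{t-i} + eps_t, the
one-step-ahead conditional mean is
  E[X_{t+1} | X_t, ...] = c + sum_i phi_i X_{t+1-i}.
Substitute known values:
  E[X_{t+1} | ...] = (0.433) * (6) + (0.001) * (-7)
                   = 2.5910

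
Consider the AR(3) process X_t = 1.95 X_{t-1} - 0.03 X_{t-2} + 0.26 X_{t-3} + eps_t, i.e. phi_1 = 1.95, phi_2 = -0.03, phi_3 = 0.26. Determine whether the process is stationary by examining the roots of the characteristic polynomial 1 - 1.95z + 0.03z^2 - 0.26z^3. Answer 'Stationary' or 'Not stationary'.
\text{Not stationary}

The AR(p) characteristic polynomial is P(z) = 1 - 1.95z + 0.03z^2 - 0.26z^3.
Stationarity requires all roots to lie outside the unit circle, i.e. |z| > 1 for every root.
Degree 3: look for a simple real root z0 first, then factor out (1 - z/z0) and solve the remaining quadratic.
Testing z0 = 0.5: P(0.5) = 1 + (-1.95)(0.5) + (0.03)(0.5)^2 + (-0.26)(0.5)^3
  = 1 + (-0.975) + (0.0075) + (-0.0325) = 0.  So z_0 = 0.5 is a root, |z_0| = 0.5.
Divide out the factor (1 - 2 z) = (1 - z/z0) (since 1/z0 = 2):
  P(z) = (1 - 2 z)(1 + (0.05) z + (0.13) z^2)
  [check: z-coef 0.05 - (2) = -1.95; z^2-coef 0.13 - (2)(0.05) = 0.03; z^3-coef -(2)(0.13) = -0.26.]
Remaining roots from the quadratic factor 1 + (0.05) z + (0.13) z^2:
  Set 1 + (0.05) z + (0.13) z^2 = 0, i.e. a z^2 + b z + c = 0 with a = 0.13, b = 0.05, c = 1.
  Discriminant D = b^2 - 4ac = (0.05)^2 - 4*(0.13)*1 = 0.0025 - (0.52) = -0.5175.
  D < 0, so the roots are the complex-conjugate pair z = (-b +/- i sqrt(-D)) / (2a) = -0.1923 +/- 2.7668i.
  For a conjugate pair |z|^2 = z * conj(z) = (product of roots) = c/a = 1/(0.13) = 7.692308, so |z| = sqrt(7.692308) = 2.7735 for both roots.
Moduli of all roots: 0.5000, 2.7735, 2.7735.
All moduli strictly greater than 1? No.
Verdict: Not stationary.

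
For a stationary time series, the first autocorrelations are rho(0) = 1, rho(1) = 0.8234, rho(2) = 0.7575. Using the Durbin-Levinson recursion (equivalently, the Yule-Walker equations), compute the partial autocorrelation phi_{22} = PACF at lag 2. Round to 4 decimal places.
\phi_{22} = 0.2469

The PACF at lag k is phi_{kk}, the last component of the solution
to the Yule-Walker system G_k phi = r_k where
  (G_k)_{ij} = rho(|i - j|), (r_k)_i = rho(i), i,j = 1..k.
Equivalently, Durbin-Levinson gives phi_{kk} iteratively:
  phi_{11} = rho(1)
  phi_{kk} = [rho(k) - sum_{j=1..k-1} phi_{k-1,j} rho(k-j)]
            / [1 - sum_{j=1..k-1} phi_{k-1,j} rho(j)],
  phi_{k,j} = phi_{k-1,j} - phi_{kk} phi_{k-1,k-j},  j = 1..k-1.
Step k = 1:
  phi_11 = rho(1) = 0.8234.
Step k = 2:
  phi_22 = [rho(2) - phi_11 rho(1)] / [1 - phi_11 rho(1)] = [0.7575 - (0.8234)(0.8234)] / [1 - (0.8234)(0.8234)]
         = 0.07951244 / 0.32201244 = 0.2469.
Therefore phi_{22} = 0.2469.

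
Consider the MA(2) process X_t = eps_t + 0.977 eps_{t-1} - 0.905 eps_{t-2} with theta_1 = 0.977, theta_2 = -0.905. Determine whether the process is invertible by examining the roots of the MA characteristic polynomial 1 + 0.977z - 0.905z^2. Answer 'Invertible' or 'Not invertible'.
\text{Not invertible}

The MA(q) characteristic polynomial is P(z) = 1 + 0.977z - 0.905z^2.
Invertibility requires all roots to lie outside the unit circle, i.e. |z| > 1 for every root.
Set 1 + (0.977) z + (-0.905) z^2 = 0, i.e. a z^2 + b z + c = 0 with a = -0.905, b = 0.977, c = 1.
Discriminant D = b^2 - 4ac = (0.977)^2 - 4*(-0.905)*1 = 0.954529 - (-3.62) = 4.574529.
D >= 0, so the roots are real: z = (-b +/- sqrt(D)) / (2a) = (-0.977 +/- 2.138815) / (-1.81).
  z_1 = (-0.977 + 2.138815) / (-1.81) = -0.6419,   |z_1| = 0.6419.
  z_2 = (-0.977 - 2.138815) / (-1.81) = 1.7214,   |z_2| = 1.7214.
Moduli of all roots: 0.6419, 1.7214.
All moduli strictly greater than 1? No.
Verdict: Not invertible.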